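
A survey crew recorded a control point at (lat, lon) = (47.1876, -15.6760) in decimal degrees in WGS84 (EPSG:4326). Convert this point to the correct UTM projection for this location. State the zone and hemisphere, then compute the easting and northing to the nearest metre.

Zone 28N: E 448787 m, N 5226233 m

Longitude -15.6760° lies in the 6° band [-18°, -12°), giving zone 28; latitude is north of the equator, so 28N.
Zone 28 central meridian λ₀ = 6×28 − 183 = -15°; Δλ = -0.6760°.
Transverse Mercator on WGS84 with k₀ = 0.9996 gives E = 448786.965 m, N = 5226233.393 m.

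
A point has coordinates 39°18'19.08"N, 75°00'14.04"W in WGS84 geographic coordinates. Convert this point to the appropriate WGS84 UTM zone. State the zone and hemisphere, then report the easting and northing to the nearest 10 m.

Longitude -75.0039° lies in the 6° band [-78°, -72°), giving zone 18; latitude is north of the equator, so 18N.
Zone 18 central meridian λ₀ = 6×18 − 183 = -75°; Δλ = -0.0039°.
Transverse Mercator on WGS84 with k₀ = 0.9996 gives E = 499663.748 m, N = 4350656.949 m.

Zone 18N: E 499660 m, N 4350660 m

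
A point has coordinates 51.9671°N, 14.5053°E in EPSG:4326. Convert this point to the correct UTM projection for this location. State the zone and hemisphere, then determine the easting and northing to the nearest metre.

Longitude 14.5053° lies in the 6° band [12°, 18°), giving zone 33; latitude is north of the equator, so 33N.
Zone 33 central meridian λ₀ = 6×33 − 183 = 15°; Δλ = -0.4947°.
Transverse Mercator on WGS84 with k₀ = 0.9996 gives E = 466013.786 m, N = 5757494.558 m.

Zone 33N: E 466014 m, N 5757495 m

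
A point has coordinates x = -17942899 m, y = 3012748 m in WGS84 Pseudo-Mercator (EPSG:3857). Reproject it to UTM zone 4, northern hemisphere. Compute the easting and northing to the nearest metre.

Web Mercator inverse (R = 6378137 m) → φ = 26.11029599°, λ = -161.18380413°.
UTM 4N forward: E = 281621.845 m, N = 2889730.667 m.

E 281622 m, N 2889731 m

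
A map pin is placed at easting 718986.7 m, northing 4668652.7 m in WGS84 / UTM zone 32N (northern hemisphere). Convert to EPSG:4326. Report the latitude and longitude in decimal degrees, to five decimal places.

Zone 32N: λ₀ = 9°, k₀ = 0.9996, false easting 500000 m.
Meridian distance M = (N − FN)/k₀ = 4670520.9 m.
Inverse transverse Mercator on WGS84 gives φ = 42.13939958°, λ = 11.64989997°.

lat 42.13940°, lon 11.64990°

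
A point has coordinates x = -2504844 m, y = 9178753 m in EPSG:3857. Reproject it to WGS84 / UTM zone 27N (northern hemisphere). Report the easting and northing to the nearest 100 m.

Web Mercator inverse (R = 6378137 m) → φ = 63.31840170°, λ = -22.50139650°.
UTM 27N forward: E = 424785.041 m, N = 7021946.015 m.

E 424800 m, N 7021900 m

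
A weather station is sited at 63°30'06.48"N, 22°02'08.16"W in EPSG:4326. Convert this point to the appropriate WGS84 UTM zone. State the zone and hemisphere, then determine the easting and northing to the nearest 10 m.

Longitude -22.0356° lies in the 6° band [-24°, -18°), giving zone 27; latitude is north of the equator, so 27N.
Zone 27 central meridian λ₀ = 6×27 − 183 = -21°; Δλ = -1.0356°.
Transverse Mercator on WGS84 with k₀ = 0.9996 gives E = 448448.327 m, N = 7041917.256 m.

Zone 27N: E 448450 m, N 7041920 m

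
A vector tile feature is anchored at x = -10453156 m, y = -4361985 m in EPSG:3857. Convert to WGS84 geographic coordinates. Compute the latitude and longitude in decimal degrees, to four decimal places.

lat -36.4447°, lon -93.9023°

R = 6378137 m. λ = x/R = -93.90229802°.
φ = 2·arctan(exp(y/R)) − 90° = 2·arctan(0.50465) − 90° = -36.44469853°.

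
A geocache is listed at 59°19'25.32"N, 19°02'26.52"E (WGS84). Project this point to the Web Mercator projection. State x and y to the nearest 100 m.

Web Mercator is spherical with R = a = 6378137 m.
x = R·λ = 6378137 × 0.332322907 = 2119601.028 m.
y = R·ln tan(π/4 + φ/2) = 6378137 × 1.293588120 = 8250682.250 m.

x 2119600 m, y 8250700 m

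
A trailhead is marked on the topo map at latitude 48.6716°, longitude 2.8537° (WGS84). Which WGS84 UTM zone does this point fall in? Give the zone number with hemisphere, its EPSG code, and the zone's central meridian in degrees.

Zone 31N (EPSG:32631), central meridian 3°

UTM zone = ⌊(λ + 180)/6⌋ + 1; 2.8537° ∈ [0°, 6°) → zone 31.
Hemisphere: N (φ ≥ 0).
Central meridian λ₀ = 6×31 − 183 = 3°.
EPSG code: 32631.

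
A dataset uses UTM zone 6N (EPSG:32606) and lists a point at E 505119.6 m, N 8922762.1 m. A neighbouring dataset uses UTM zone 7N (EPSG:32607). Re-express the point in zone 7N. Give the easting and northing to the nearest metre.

E 393221 m, N 8928015 m

UTM 6N → geographic: φ = 80.36880039°, λ = -146.72589814°.
UTM 7N (λ₀ = -141°) forward: E = 393220.855 m, N = 8928014.979 m.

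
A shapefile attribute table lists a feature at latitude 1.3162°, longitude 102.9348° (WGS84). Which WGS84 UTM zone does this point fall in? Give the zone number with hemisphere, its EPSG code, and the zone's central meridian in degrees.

Zone 48N (EPSG:32648), central meridian 105°

UTM zone = ⌊(λ + 180)/6⌋ + 1; 102.9348° ∈ [102°, 108°) → zone 48.
Hemisphere: N (φ ≥ 0).
Central meridian λ₀ = 6×48 − 183 = 105°.
EPSG code: 32648.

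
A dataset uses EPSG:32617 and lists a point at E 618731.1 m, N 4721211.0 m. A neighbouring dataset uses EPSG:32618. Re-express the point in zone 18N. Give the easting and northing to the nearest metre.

UTM 17N → geographic: φ = 42.63420004°, λ = -79.55189969°.
UTM 18N (λ₀ = -75°) forward: E = 126756.029 m, N = 4730247.800 m.

E 126756 m, N 4730248 m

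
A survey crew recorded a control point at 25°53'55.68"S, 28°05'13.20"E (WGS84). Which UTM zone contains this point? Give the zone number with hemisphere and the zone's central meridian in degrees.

UTM zone = ⌊(λ + 180)/6⌋ + 1; 28.0870° ∈ [24°, 30°) → zone 35.
Hemisphere: S (φ < 0).
Central meridian λ₀ = 6×35 − 183 = 27°.

Zone 35S, central meridian 27°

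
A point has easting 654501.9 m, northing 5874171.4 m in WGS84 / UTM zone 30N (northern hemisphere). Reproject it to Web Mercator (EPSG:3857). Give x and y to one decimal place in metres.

Unproject from UTM 30N (λ₀ = -3°) → φ = 52.99480045°, λ = -0.69790030°.
Web Mercator (R = 6378137 m): x = -77689.907 m, y = 6982036.203 m.

x -77689.9 m, y 6982036.2 m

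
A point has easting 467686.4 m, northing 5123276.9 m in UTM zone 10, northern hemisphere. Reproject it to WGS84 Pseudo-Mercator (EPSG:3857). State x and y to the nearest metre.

Unproject from UTM 10N (λ₀ = -123°) → φ = 46.26229980°, λ = -123.41930004°.
Web Mercator (R = 6378137 m): x = -13738973.634 m, y = 5822483.045 m.

x -13738974 m, y 5822483 m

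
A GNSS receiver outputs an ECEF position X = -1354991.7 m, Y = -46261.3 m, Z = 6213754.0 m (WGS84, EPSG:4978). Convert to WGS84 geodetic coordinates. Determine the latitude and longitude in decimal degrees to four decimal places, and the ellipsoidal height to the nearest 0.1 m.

lat 77.7714°, lon -178.0446°, h 2224.1 m

λ = atan2(Y, X) = -178.04460197°; p = √(X²+Y²) = 1355781.2 m.
Bowring's method on WGS84 (a = 6378137 m, b = 6356752.314 m) gives φ = 77.77139975°, h = 2224.053 m.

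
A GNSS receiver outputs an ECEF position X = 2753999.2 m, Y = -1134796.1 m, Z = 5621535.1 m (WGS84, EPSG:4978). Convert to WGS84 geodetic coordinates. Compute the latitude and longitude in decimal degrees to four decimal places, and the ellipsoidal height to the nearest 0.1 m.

λ = atan2(Y, X) = -22.39430091°; p = √(X²+Y²) = 2978636.2 m.
Bowring's method on WGS84 (a = 6378137 m, b = 6356752.314 m) gives φ = 62.24149969°, h = 490.866 m.

lat 62.2415°, lon -22.3943°, h 490.9 m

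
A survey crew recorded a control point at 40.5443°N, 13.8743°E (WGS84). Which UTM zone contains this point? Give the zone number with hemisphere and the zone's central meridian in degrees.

Zone 33N, central meridian 15°

UTM zone = ⌊(λ + 180)/6⌋ + 1; 13.8743° ∈ [12°, 18°) → zone 33.
Hemisphere: N (φ ≥ 0).
Central meridian λ₀ = 6×33 − 183 = 15°.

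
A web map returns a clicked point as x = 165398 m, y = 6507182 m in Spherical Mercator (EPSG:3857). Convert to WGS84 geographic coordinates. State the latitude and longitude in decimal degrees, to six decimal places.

R = 6378137 m. λ = x/R = 1.48579551°.
φ = 2·arctan(exp(y/R)) − 90° = 2·arctan(2.77384) − 90° = 50.35040258°.

lat 50.350403°, lon 1.485796°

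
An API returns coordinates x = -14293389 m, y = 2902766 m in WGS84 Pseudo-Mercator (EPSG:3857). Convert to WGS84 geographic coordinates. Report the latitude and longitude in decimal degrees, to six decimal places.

lat 25.219797°, lon -128.399698°

R = 6378137 m. λ = x/R = -128.39969801°.
φ = 2·arctan(exp(y/R)) − 90° = 2·arctan(1.57635) − 90° = 25.21979720°.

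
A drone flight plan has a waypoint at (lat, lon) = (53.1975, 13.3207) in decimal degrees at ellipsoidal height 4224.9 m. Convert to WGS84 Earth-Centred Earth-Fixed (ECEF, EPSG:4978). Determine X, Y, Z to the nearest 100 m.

X 3728500 m, Y 882800 m, Z 5087100 m

WGS84: a = 6378137 m, e² = 0.006694380; N(φ) = a/√(1−e²sin²φ) = 6391868.573 m.
X = (N+h)·cosφ·cosλ = 3728546.939 m; Y = (N+h)·cosφ·sinλ = 882813.604 m; Z = (N(1−e²)+h)·sinφ = 5087123.659 m.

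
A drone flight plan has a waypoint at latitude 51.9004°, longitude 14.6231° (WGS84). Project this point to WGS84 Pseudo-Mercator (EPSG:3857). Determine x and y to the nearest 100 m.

Web Mercator is spherical with R = a = 6378137 m.
x = R·λ = 6378137 × 0.255221242 = 1627836.046 m.
y = R·ln tan(π/4 + φ/2) = 6378137 × 1.063341301 = 6782136.493 m.

x 1627800 m, y 6782100 m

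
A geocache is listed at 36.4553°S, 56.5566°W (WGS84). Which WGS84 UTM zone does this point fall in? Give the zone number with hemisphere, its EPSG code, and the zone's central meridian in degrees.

UTM zone = ⌊(λ + 180)/6⌋ + 1; -56.5566° ∈ [-60°, -54°) → zone 21.
Hemisphere: S (φ < 0).
Central meridian λ₀ = 6×21 − 183 = -57°.
EPSG code: 32721.

Zone 21S (EPSG:32721), central meridian -57°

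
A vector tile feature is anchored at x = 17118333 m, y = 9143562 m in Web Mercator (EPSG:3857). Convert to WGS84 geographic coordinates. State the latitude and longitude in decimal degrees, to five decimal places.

lat 63.17610°, lon 153.77660°

R = 6378137 m. λ = x/R = 153.77660173°.
φ = 2·arctan(exp(y/R)) − 90° = 2·arctan(4.19368) − 90° = 63.17610060°.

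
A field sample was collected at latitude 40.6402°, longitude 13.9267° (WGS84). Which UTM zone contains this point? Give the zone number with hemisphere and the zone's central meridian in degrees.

Zone 33N, central meridian 15°

UTM zone = ⌊(λ + 180)/6⌋ + 1; 13.9267° ∈ [12°, 18°) → zone 33.
Hemisphere: N (φ ≥ 0).
Central meridian λ₀ = 6×33 − 183 = 15°.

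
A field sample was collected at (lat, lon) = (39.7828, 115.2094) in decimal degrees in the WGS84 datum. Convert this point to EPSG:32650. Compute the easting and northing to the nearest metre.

E 346667 m, N 4405184 m

Zone 50 central meridian λ₀ = 6×50 − 183 = 117°; Δλ = -1.7906°.
Transverse Mercator on WGS84 with k₀ = 0.9996 gives E = 346667.180 m, N = 4405184.000 m.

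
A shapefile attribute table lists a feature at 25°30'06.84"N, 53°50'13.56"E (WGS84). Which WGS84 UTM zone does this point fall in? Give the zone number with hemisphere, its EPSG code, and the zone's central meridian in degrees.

Zone 39N (EPSG:32639), central meridian 51°

UTM zone = ⌊(λ + 180)/6⌋ + 1; 53.8371° ∈ [48°, 54°) → zone 39.
Hemisphere: N (φ ≥ 0).
Central meridian λ₀ = 6×39 − 183 = 51°.
EPSG code: 32639.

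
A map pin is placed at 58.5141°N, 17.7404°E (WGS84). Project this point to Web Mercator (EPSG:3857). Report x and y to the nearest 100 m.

x 1974900 m, y 8076100 m

Web Mercator is spherical with R = a = 6378137 m.
x = R·λ = 6378137 × 0.309628391 = 1974852.294 m.
y = R·ln tan(π/4 + φ/2) = 6378137 × 1.266215864 = 8076098.252 m.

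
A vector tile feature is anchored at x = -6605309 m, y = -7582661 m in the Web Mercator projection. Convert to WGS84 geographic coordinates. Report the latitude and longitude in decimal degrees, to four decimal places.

lat -56.1216°, lon -59.3365°

R = 6378137 m. λ = x/R = -59.33650031°.
φ = 2·arctan(exp(y/R)) − 90° = 2·arctan(0.30457) − 90° = -56.12160021°.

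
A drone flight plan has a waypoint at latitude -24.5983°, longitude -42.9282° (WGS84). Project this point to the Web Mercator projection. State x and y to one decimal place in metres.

x -4778745.4 m, y -2826484.9 m

Web Mercator is spherical with R = a = 6378137 m.
x = R·λ = 6378137 × -0.749238432 = -4778745.365 m.
y = R·ln tan(π/4 + φ/2) = 6378137 × -0.443152116 = -2826484.905 m.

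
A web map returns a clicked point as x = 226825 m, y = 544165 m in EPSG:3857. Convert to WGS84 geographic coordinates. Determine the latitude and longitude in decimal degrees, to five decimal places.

R = 6378137 m. λ = x/R = 2.03760364°.
φ = 2·arctan(exp(y/R)) − 90° = 2·arctan(1.08906) − 90° = 4.88239777°.

lat 4.88240°, lon 2.03760°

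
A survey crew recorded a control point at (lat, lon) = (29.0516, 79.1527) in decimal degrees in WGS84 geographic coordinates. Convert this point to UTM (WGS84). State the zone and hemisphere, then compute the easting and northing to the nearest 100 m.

Zone 44N: E 320100 m, N 3215100 m

Longitude 79.1527° lies in the 6° band [78°, 84°), giving zone 44; latitude is north of the equator, so 44N.
Zone 44 central meridian λ₀ = 6×44 − 183 = 81°; Δλ = -1.8473°.
Transverse Mercator on WGS84 with k₀ = 0.9996 gives E = 320145.952 m, N = 3215110.718 m.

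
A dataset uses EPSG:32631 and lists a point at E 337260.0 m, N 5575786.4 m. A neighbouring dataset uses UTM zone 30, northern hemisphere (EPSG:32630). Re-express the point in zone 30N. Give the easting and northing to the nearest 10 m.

E 764430 m, N 5579890 m

UTM 31N → geographic: φ = 50.31169965°, λ = 0.71429981°.
UTM 30N (λ₀ = -3°) forward: E = 764433.939 m, N = 5579887.838 m.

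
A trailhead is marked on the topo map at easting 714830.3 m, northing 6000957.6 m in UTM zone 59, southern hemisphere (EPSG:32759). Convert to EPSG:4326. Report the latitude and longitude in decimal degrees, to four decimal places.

Zone 59S: λ₀ = 171°, k₀ = 0.9996, false easting 500000 m, false northing 10000000 m.
Meridian distance M = (N − FN)/k₀ = -4000642.7 m.
Inverse transverse Mercator on WGS84 gives φ = -36.11230008°, λ = 173.38679952°.

lat -36.1123°, lon 173.3868°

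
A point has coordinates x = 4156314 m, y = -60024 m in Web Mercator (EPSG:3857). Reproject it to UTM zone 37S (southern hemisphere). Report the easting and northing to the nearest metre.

E 314910 m, N 9940377 m

Web Mercator inverse (R = 6378137 m) → φ = -0.53919681°, λ = 37.33680392°.
UTM 37S forward: E = 314909.891 m, N = 9940377.248 m.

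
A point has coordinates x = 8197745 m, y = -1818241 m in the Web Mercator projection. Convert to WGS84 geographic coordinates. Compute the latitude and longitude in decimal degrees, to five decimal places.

R = 6378137 m. λ = x/R = 73.64159629°.
φ = 2·arctan(exp(y/R)) − 90° = 2·arctan(0.75196) − 90° = -16.11669795°.

lat -16.11670°, lon 73.64160°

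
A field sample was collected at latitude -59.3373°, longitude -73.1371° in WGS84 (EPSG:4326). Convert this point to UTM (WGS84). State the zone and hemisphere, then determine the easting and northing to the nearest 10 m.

Longitude -73.1371° lies in the 6° band [-78°, -72°), giving zone 18; latitude is south of the equator, so 18S.
Zone 18 central meridian λ₀ = 6×18 − 183 = -75°; Δλ = +1.8629°.
Transverse Mercator on WGS84 with k₀ = 0.9996 gives E = 605970.335 m, N = 3420906.375 m.

Zone 18S: E 605970 m, N 3420910 m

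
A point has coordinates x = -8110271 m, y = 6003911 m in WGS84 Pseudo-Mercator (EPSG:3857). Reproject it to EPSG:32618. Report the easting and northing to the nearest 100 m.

Web Mercator inverse (R = 6378137 m) → φ = 47.37750098°, λ = -72.85580398°.
UTM 18N forward: E = 661858.928 m, N = 5249344.888 m.

E 661900 m, N 5249300 m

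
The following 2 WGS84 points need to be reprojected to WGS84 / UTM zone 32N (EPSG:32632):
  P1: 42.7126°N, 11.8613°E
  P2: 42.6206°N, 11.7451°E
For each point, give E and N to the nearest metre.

P1: E 734312 m, N 4732871 m; P2: E 725128 m, N 4722338 m

UTM zone 32N: λ₀ = 9°, k₀ = 0.9996.
P1 (42.7126°, 11.8613°) → (734311.798, 4732870.674) m.
P2 (42.6206°, 11.7451°) → (725127.584, 4722337.789) m.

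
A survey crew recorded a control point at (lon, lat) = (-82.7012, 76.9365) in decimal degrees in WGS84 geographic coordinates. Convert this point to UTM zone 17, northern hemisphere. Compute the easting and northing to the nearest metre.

Zone 17 central meridian λ₀ = 6×17 − 183 = -81°; Δλ = -1.7012°.
Transverse Mercator on WGS84 with k₀ = 0.9996 gives E = 457081.261 m, N = 8540307.798 m.

E 457081 m, N 8540308 m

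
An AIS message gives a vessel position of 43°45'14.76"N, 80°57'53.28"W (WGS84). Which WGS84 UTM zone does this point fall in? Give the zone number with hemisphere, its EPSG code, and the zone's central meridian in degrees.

Zone 17N (EPSG:32617), central meridian -81°

UTM zone = ⌊(λ + 180)/6⌋ + 1; -80.9648° ∈ [-84°, -78°) → zone 17.
Hemisphere: N (φ ≥ 0).
Central meridian λ₀ = 6×17 − 183 = -81°.
EPSG code: 32617.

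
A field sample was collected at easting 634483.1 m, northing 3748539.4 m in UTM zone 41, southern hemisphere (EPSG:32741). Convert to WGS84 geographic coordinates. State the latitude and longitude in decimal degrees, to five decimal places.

lat -56.38860°, lon 65.17840°

Zone 41S: λ₀ = 63°, k₀ = 0.9996, false easting 500000 m, false northing 10000000 m.
Meridian distance M = (N − FN)/k₀ = -6253962.2 m.
Inverse transverse Mercator on WGS84 gives φ = -56.38859987°, λ = 65.17839981°.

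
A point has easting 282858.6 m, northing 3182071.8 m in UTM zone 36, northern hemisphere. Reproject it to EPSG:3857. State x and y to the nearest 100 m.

Unproject from UTM 36N (λ₀ = 33°) → φ = 28.74779994°, λ = 30.77629983°.
Web Mercator (R = 6378137 m): x = 3426002.025 m, y = 3343585.612 m.

x 3426000 m, y 3343600 m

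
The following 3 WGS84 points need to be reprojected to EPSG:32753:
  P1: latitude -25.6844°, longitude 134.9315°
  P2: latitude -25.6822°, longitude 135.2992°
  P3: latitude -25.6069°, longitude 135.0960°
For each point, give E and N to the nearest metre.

P1: E 493126 m, N 7159264 m; P2: E 530023 m, N 7159476 m; P3: E 509639 m, N 7167845 m

UTM zone 53S: λ₀ = 135°, k₀ = 0.9996.
P1 (-25.6844°, 134.9315°) → (493126.465, 7159264.325) m.
P2 (-25.6822°, 135.2992°) → (530023.430, 7159475.757) m.
P3 (-25.6069°, 135.0960°) → (509639.208, 7167844.832) m.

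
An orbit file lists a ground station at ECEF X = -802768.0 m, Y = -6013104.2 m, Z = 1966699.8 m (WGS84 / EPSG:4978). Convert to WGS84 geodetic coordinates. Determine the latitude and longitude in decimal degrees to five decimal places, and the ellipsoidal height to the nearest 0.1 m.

lat 18.07550°, lon -97.60420°, h 1191.3 m

λ = atan2(Y, X) = -97.60419969°; p = √(X²+Y²) = 6066453.5 m.
Bowring's method on WGS84 (a = 6378137 m, b = 6356752.314 m) gives φ = 18.07549995°, h = 1191.298 m.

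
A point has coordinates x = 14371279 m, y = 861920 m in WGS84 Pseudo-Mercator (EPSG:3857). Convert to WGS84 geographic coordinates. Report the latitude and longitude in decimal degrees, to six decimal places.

lat 7.719300°, lon 129.099396°

R = 6378137 m. λ = x/R = 129.09939578°.
φ = 2·arctan(exp(y/R)) − 90° = 2·arctan(1.14469) − 90° = 7.71929986°.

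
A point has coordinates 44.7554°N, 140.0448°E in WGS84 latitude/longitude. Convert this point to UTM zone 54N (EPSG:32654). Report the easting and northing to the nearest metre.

Zone 54 central meridian λ₀ = 6×54 − 183 = 141°; Δλ = -0.9552°.
Transverse Mercator on WGS84 with k₀ = 0.9996 gives E = 424395.969 m, N = 4956222.766 m.

E 424396 m, N 4956223 m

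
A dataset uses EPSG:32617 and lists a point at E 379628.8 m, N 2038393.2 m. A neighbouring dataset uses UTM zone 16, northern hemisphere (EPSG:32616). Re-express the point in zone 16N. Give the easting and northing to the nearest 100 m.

UTM 17N → geographic: φ = 18.43229994°, λ = -82.13980022°.
UTM 16N (λ₀ = -87°) forward: E = 1013741.560 m, N = 2044915.826 m.

E 1013700 m, N 2044900 m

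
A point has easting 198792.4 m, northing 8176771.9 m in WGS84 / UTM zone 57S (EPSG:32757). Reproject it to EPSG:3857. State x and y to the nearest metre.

x 17385767 m, y -1859425 m

Unproject from UTM 57S (λ₀ = 159°) → φ = -16.47179965°, λ = 156.17900023°.
Web Mercator (R = 6378137 m): x = 17385766.778 m, y = -1859425.034 m.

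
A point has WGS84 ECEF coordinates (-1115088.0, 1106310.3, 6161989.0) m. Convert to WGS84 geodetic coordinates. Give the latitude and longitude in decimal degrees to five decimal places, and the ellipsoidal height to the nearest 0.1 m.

λ = atan2(Y, X) = 135.22639909°; p = √(X²+Y²) = 1570778.1 m.
Bowring's method on WGS84 (a = 6378137 m, b = 6356752.314 m) gives φ = 75.79089996°, h = 993.937 m.

lat 75.79090°, lon 135.22640°, h 993.9 m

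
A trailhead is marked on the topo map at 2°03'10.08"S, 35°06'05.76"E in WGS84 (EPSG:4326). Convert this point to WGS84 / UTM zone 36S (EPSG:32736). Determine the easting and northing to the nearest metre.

Zone 36 central meridian λ₀ = 6×36 − 183 = 33°; Δλ = +2.1016°.
Transverse Mercator on WGS84 with k₀ = 0.9996 gives E = 733759.028 m, N = 9772949.328 m.

E 733759 m, N 9772949 m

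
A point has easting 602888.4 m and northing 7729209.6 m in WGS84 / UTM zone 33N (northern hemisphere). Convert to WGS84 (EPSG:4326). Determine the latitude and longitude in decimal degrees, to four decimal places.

Zone 33N: λ₀ = 15°, k₀ = 0.9996, false easting 500000 m.
Meridian distance M = (N − FN)/k₀ = 7732302.5 m.
Inverse transverse Mercator on WGS84 gives φ = 69.65119997°, λ = 17.65190085°.

lat 69.6512°, lon 17.6519°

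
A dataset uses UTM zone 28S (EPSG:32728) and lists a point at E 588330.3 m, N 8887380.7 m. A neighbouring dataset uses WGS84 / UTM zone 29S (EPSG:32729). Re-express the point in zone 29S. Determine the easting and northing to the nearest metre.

UTM 28S → geographic: φ = -10.06420025°, λ = -14.19389997°.
UTM 29S (λ₀ = -9°) forward: E = -69854.166 m, N = 8882966.415 m.

E -69854 m, N 8882966 m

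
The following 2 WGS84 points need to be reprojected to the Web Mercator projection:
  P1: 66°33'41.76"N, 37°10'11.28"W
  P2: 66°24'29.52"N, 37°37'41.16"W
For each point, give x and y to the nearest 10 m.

Web Mercator: x = R·λ, y = R·ln tan(π/4+φ/2), R = 6378137 m.
P1 (66.5616°, -37.1698°) → (-4137723.209, 10032269.526) m.
P2 (66.4082°, -37.6281°) → (-4188740.932, 9989470.365) m.

P1: x -4137720 m, y 10032270 m; P2: x -4188740 m, y 9989470 m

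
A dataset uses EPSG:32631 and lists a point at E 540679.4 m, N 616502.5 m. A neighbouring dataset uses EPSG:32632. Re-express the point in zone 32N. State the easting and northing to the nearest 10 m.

UTM 31N → geographic: φ = 5.57740028°, λ = 3.36730033°.
UTM 32N (λ₀ = 9°) forward: E = -124825.751 m, N = 619482.142 m.

E -124830 m, N 619480 m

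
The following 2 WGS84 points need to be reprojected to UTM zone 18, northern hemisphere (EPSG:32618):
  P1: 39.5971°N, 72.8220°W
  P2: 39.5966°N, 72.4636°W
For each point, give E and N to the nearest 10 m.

P1: E 687010 m, N 4385310 m; P2: E 717790 m, N 4386060 m

UTM zone 18N: λ₀ = -75°, k₀ = 0.9996.
P1 (39.5971°, -72.8220°) → (687010.002, 4385306.960) m.
P2 (39.5966°, -72.4636°) → (717788.471, 4386058.970) m.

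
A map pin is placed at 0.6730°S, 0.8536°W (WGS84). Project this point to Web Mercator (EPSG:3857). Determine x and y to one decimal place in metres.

Web Mercator is spherical with R = a = 6378137 m.
x = R·λ = 6378137 × -0.014898130 = -95022.317 m.
y = R·ln tan(π/4 + φ/2) = 6378137 × -0.011746336 = -74919.740 m.

x -95022.3 m, y -74919.7 m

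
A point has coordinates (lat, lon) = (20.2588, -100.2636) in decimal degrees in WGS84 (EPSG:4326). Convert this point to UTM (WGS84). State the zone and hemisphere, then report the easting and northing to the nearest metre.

Zone 14N: E 368030 m, N 2240624 m

Longitude -100.2636° lies in the 6° band [-102°, -96°), giving zone 14; latitude is north of the equator, so 14N.
Zone 14 central meridian λ₀ = 6×14 − 183 = -99°; Δλ = -1.2636°.
Transverse Mercator on WGS84 with k₀ = 0.9996 gives E = 368030.009 m, N = 2240624.484 m.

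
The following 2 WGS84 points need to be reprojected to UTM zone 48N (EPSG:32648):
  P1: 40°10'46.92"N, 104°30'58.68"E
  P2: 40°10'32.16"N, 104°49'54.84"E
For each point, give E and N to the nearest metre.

UTM zone 48N: λ₀ = 105°, k₀ = 0.9996.
P1 (40.1797°, 104.5163°) → (458819.866, 4447814.622) m.
P2 (40.1756°, 104.8319°) → (485687.854, 4447260.942) m.

P1: E 458820 m, N 4447815 m; P2: E 485688 m, N 4447261 m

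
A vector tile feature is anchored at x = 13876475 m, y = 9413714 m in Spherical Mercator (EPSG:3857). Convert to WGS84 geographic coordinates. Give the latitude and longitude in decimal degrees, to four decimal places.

R = 6378137 m. λ = x/R = 124.65449582°.
φ = 2·arctan(exp(y/R)) − 90° = 2·arctan(4.37512) − 90° = 64.25069942°.

lat 64.2507°, lon 124.6545°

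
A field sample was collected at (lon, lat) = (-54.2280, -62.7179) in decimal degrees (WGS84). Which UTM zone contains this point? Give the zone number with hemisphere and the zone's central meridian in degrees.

Zone 21S, central meridian -57°

UTM zone = ⌊(λ + 180)/6⌋ + 1; -54.2280° ∈ [-60°, -54°) → zone 21.
Hemisphere: S (φ < 0).
Central meridian λ₀ = 6×21 − 183 = -57°.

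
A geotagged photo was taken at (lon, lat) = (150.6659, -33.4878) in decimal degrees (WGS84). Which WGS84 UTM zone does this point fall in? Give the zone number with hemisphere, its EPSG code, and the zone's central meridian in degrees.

Zone 56S (EPSG:32756), central meridian 153°

UTM zone = ⌊(λ + 180)/6⌋ + 1; 150.6659° ∈ [150°, 156°) → zone 56.
Hemisphere: S (φ < 0).
Central meridian λ₀ = 6×56 − 183 = 153°.
EPSG code: 32756.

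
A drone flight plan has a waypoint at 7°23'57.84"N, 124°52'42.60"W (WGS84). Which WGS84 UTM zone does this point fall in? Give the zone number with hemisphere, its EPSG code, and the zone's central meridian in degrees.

UTM zone = ⌊(λ + 180)/6⌋ + 1; -124.8785° ∈ [-126°, -120°) → zone 10.
Hemisphere: N (φ ≥ 0).
Central meridian λ₀ = 6×10 − 183 = -123°.
EPSG code: 32610.

Zone 10N (EPSG:32610), central meridian -123°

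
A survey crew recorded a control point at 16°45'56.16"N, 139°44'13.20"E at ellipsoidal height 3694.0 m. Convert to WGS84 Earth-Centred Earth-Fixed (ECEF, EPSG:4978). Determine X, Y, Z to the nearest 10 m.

WGS84: a = 6378137 m, e² = 0.006694380; N(φ) = a/√(1−e²sin²φ) = 6379914.124 m.
X = (N+h)·cosφ·cosλ = -4664178.491 m; Y = (N+h)·cosφ·sinλ = 3950335.600 m; Z = (N(1−e²)+h)·sinφ = 1829076.427 m.

X -4664180 m, Y 3950340 m, Z 1829080 m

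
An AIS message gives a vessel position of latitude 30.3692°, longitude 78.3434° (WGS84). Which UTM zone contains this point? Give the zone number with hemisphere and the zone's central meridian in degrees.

Zone 44N, central meridian 81°

UTM zone = ⌊(λ + 180)/6⌋ + 1; 78.3434° ∈ [78°, 84°) → zone 44.
Hemisphere: N (φ ≥ 0).
Central meridian λ₀ = 6×44 − 183 = 81°.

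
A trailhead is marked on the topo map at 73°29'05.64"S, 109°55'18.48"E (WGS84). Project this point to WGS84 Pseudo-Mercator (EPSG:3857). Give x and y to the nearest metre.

x 12236439 m, y -12310708 m

Web Mercator is spherical with R = a = 6378137 m.
x = R·λ = 6378137 × 1.918497330 = 12236438.803 m.
y = R·ln tan(π/4 + φ/2) = 6378137 × -1.930141616 = -12310707.654 m.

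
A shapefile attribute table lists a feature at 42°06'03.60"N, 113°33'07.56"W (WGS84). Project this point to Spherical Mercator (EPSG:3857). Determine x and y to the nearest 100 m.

Web Mercator is spherical with R = a = 6378137 m.
x = R·λ = 6378137 × -1.981858018 = -12640561.951 m.
y = R·ln tan(π/4 + φ/2) = 6378137 × 0.811541173 = 5176120.782 m.

x -12640600 m, y 5176100 m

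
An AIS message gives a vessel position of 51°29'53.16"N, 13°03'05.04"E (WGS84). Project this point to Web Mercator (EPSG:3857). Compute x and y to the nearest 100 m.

x 1452900 m, y 6709900 m

Web Mercator is spherical with R = a = 6378137 m.
x = R·λ = 6378137 × 0.227789902 = 1452875.202 m.
y = R·ln tan(π/4 + φ/2) = 6378137 × 1.052012418 = 6709879.328 m.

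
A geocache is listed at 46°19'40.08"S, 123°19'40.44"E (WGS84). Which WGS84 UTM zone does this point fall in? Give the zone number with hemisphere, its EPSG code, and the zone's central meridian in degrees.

UTM zone = ⌊(λ + 180)/6⌋ + 1; 123.3279° ∈ [120°, 126°) → zone 51.
Hemisphere: S (φ < 0).
Central meridian λ₀ = 6×51 − 183 = 123°.
EPSG code: 32751.

Zone 51S (EPSG:32751), central meridian 123°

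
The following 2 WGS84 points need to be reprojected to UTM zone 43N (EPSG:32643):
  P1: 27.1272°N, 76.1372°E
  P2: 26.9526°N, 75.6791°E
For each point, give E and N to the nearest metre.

P1: E 612705 m, N 3001034 m; P2: E 567406 m, N 2981366 m

UTM zone 43N: λ₀ = 75°, k₀ = 0.9996.
P1 (27.1272°, 76.1372°) → (612704.640, 3001033.972) m.
P2 (26.9526°, 75.6791°) → (567406.198, 2981366.339) m.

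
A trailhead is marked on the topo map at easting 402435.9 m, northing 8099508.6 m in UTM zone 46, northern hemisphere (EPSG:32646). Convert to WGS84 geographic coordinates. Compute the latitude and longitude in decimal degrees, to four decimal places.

lat 72.9695°, lon 90.0144°

Zone 46N: λ₀ = 93°, k₀ = 0.9996, false easting 500000 m.
Meridian distance M = (N − FN)/k₀ = 8102749.7 m.
Inverse transverse Mercator on WGS84 gives φ = 72.96950018°, λ = 90.01440019°.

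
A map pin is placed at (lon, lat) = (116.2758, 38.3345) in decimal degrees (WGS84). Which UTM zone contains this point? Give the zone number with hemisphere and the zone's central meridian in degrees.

Zone 50N, central meridian 117°

UTM zone = ⌊(λ + 180)/6⌋ + 1; 116.2758° ∈ [114°, 120°) → zone 50.
Hemisphere: N (φ ≥ 0).
Central meridian λ₀ = 6×50 − 183 = 117°.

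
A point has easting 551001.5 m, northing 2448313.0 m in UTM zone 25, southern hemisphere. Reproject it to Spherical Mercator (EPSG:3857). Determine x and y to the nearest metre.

x -3537288 m, y -10469202 m

Unproject from UTM 25S (λ₀ = -33°) → φ = -68.07460035°, λ = -31.77599982°.
Web Mercator (R = 6378137 m): x = -3537288.119 m, y = -10469201.635 m.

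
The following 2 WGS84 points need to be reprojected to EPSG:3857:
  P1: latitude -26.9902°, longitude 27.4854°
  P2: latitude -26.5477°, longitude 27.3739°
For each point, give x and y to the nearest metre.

P1: x 3059661 m, y -3122247 m; P2: x 3047249 m, y -3067076 m

Web Mercator: x = R·λ, y = R·ln tan(π/4+φ/2), R = 6378137 m.
P1 (-26.9902°, 27.4854°) → (3059660.732, -3122247.422) m.
P2 (-26.5477°, 27.3739°) → (3047248.609, -3067075.600) m.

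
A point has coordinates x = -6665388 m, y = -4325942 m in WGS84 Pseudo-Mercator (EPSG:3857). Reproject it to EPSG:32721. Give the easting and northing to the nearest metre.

Web Mercator inverse (R = 6378137 m) → φ = -36.18380341°, λ = -59.87619915°.
UTM 21S forward: E = 241344.689 m, N = 5991830.066 m.

E 241345 m, N 5991830 m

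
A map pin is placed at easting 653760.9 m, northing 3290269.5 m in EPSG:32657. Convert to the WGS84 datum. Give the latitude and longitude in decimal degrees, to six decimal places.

lat 29.733100°, lon 160.589900°

Zone 57N: λ₀ = 159°, k₀ = 0.9996, false easting 500000 m.
Meridian distance M = (N − FN)/k₀ = 3291586.1 m.
Inverse transverse Mercator on WGS84 gives φ = 29.73309999°, λ = 160.58989954°.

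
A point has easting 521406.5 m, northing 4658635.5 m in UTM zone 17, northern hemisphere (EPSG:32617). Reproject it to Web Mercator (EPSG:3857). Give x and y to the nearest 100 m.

Unproject from UTM 17N (λ₀ = -81°) → φ = 42.07950018°, λ = -80.74120011°.
Web Mercator (R = 6378137 m): x = -8988069.282 m, y = 5172895.635 m.

x -8988100 m, y 5172900 m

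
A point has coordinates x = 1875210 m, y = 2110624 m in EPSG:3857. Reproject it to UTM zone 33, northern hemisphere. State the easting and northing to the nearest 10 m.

E 694680 m, N 2060140 m

Web Mercator inverse (R = 6378137 m) → φ = 18.62320295°, λ = 16.84529804°.
UTM 33N forward: E = 694677.363 m, N = 2060137.900 m.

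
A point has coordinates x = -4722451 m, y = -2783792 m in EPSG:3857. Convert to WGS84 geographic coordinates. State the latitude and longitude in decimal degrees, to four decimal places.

lat -24.2491°, lon -42.4225°

R = 6378137 m. λ = x/R = -42.42249912°.
φ = 2·arctan(exp(y/R)) − 90° = 2·arctan(0.64632) − 90° = -24.24910376°.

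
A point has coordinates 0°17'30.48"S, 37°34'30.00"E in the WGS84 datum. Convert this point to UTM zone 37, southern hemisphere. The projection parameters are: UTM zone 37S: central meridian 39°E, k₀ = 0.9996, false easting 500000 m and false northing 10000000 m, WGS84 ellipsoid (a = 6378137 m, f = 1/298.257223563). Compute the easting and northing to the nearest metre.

E 341419 m, N 9967737 m

Zone 37 central meridian λ₀ = 6×37 − 183 = 39°; Δλ = -1.4250°.
Transverse Mercator on WGS84 with k₀ = 0.9996 gives E = 341418.761 m, N = 9967737.285 m.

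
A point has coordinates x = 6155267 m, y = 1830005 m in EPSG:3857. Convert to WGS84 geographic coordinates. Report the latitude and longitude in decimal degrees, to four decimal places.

lat 16.2182°, lon 55.2937°

R = 6378137 m. λ = x/R = 55.29370424°.
φ = 2·arctan(exp(y/R)) − 90° = 2·arctan(1.33232) − 90° = 16.21819640°.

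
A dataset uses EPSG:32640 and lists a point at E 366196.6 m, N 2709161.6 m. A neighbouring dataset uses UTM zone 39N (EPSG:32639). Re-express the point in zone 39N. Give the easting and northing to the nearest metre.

UTM 40N → geographic: φ = 24.49039965°, λ = 55.67950042°.
UTM 39N (λ₀ = 51°) forward: E = 974484.579 m, N = 2716566.608 m.

E 974485 m, N 2716567 m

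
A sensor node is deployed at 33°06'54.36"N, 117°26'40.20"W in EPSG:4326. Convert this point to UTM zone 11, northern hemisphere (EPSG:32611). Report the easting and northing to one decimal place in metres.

Zone 11 central meridian λ₀ = 6×11 − 183 = -117°; Δλ = -0.4445°.
Transverse Mercator on WGS84 with k₀ = 0.9996 gives E = 458530.492 m, N = 3664134.941 m.

E 458530.5 m, N 3664134.9 m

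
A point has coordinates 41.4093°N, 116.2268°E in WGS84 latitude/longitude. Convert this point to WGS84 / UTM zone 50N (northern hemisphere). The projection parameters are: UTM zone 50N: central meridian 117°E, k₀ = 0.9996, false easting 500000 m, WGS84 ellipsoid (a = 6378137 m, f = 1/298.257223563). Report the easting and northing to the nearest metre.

E 435376 m, N 4584483 m

Zone 50 central meridian λ₀ = 6×50 − 183 = 117°; Δλ = -0.7732°.
Transverse Mercator on WGS84 with k₀ = 0.9996 gives E = 435376.377 m, N = 4584483.288 m.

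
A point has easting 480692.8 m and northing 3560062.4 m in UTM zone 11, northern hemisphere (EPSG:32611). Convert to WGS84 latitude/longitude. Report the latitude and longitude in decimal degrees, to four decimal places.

lat 32.1769°, lon -117.2048°

Zone 11N: λ₀ = -117°, k₀ = 0.9996, false easting 500000 m.
Meridian distance M = (N − FN)/k₀ = 3561487.0 m.
Inverse transverse Mercator on WGS84 gives φ = 32.17690024°, λ = -117.20479958°.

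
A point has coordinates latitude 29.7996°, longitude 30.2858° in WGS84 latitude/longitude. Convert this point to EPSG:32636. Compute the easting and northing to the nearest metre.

Zone 36 central meridian λ₀ = 6×36 − 183 = 33°; Δλ = -2.7142°.
Transverse Mercator on WGS84 with k₀ = 0.9996 gives E = 237647.311 m, N = 3299669.394 m.

E 237647 m, N 3299669 m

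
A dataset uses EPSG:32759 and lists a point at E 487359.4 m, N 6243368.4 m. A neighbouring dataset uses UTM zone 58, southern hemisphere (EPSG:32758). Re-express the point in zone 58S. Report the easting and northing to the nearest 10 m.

E 1042130 m, N 6227850 m

UTM 59S → geographic: φ = -33.95009987°, λ = 170.86319968°.
UTM 58S (λ₀ = 165°) forward: E = 1042128.227 m, N = 6227853.146 m.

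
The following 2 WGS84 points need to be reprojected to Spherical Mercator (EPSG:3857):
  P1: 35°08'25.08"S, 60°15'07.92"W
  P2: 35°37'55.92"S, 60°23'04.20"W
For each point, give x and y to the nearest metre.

Web Mercator: x = R·λ, y = R·ln tan(π/4+φ/2), R = 6378137 m.
P1 (-35.1403°, -60.2522°) → (-6707244.223, -4182963.737) m.
P2 (-35.6322°, -60.3845°) → (-6721971.792, -4250129.965) m.

P1: x -6707244 m, y -4182964 m; P2: x -6721972 m, y -4250130 m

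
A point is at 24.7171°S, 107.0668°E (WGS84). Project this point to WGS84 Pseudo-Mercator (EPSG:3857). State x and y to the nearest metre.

x 11918622 m, y -2841037 m

Web Mercator is spherical with R = a = 6378137 m.
x = R·λ = 6378137 × 1.868668180 = 11918621.657 m.
y = R·ln tan(π/4 + φ/2) = 6378137 × -0.445433601 = -2841036.534 m.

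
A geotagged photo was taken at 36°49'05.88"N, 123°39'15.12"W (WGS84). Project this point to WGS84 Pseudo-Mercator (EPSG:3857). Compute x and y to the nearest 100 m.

Web Mercator is spherical with R = a = 6378137 m.
x = R·λ = 6378137 × -2.158172924 = -13765122.578 m.
y = R·ln tan(π/4 + φ/2) = 6378137 × 0.692021874 = 4413810.322 m.

x -13765100 m, y 4413800 m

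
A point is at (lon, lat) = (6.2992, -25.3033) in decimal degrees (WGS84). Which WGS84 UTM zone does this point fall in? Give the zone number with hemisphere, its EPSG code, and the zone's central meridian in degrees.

Zone 32S (EPSG:32732), central meridian 9°

UTM zone = ⌊(λ + 180)/6⌋ + 1; 6.2992° ∈ [6°, 12°) → zone 32.
Hemisphere: S (φ < 0).
Central meridian λ₀ = 6×32 − 183 = 9°.
EPSG code: 32732.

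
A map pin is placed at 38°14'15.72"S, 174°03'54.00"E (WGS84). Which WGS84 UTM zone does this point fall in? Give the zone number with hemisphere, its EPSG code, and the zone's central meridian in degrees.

Zone 60S (EPSG:32760), central meridian 177°

UTM zone = ⌊(λ + 180)/6⌋ + 1; 174.0650° ∈ [174°, 180°) → zone 60.
Hemisphere: S (φ < 0).
Central meridian λ₀ = 6×60 − 183 = 177°.
EPSG code: 32760.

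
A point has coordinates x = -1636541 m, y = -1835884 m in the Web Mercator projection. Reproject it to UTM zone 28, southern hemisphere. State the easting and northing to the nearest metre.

E 531916 m, N 8201297 m

Web Mercator inverse (R = 6378137 m) → φ = -16.26890017°, λ = -14.70129793°.
UTM 28S forward: E = 531915.634 m, N = 8201296.706 m.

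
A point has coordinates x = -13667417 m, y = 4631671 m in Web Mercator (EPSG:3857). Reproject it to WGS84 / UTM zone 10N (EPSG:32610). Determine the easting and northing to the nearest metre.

E 519524 m, N 4246770 m

Web Mercator inverse (R = 6378137 m) → φ = 38.36890079°, λ = -122.77649586°.
UTM 10N forward: E = 519524.372 m, N = 4246770.256 m.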